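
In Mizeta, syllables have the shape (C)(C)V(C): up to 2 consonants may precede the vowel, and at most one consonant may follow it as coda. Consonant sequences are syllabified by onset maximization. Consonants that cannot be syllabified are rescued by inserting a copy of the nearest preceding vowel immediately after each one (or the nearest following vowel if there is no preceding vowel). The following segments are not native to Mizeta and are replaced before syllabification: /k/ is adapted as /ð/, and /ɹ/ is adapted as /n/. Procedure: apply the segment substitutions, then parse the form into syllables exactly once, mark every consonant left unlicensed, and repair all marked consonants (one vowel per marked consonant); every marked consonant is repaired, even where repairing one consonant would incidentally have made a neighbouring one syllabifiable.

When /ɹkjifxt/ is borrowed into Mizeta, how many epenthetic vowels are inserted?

3

After substitution the input is /nðjifxt/.
The unsyllabifiable consonants are /n/, /x/, /t/; each receives one epenthetic vowel.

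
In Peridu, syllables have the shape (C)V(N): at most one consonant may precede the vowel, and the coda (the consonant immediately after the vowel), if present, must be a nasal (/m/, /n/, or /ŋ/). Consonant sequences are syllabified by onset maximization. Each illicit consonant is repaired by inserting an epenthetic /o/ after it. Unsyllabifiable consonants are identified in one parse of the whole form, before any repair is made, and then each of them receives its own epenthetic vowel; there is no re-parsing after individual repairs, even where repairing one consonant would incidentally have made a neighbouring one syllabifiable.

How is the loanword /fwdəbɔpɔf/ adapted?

fowodəbɔpɔfo

Syllabifying with onset maximization leaves /f/, /w/, /f/ stranded (only a nasal (/m/, /n/, or /ŋ/) is licensed in coda position; onsets are limited to one consonant).
Inserting the epenthetic vowel yields /f/ → /fo/, /w/ → /wo/, /f/ → /fo/.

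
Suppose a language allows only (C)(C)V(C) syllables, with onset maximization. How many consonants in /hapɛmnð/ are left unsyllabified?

The consonants /n/, /ð/ cannot be parsed into a legal (C)(C)V(C) syllable (at most one coda consonant is licensed; onsets may contain at most 2 consonants).

2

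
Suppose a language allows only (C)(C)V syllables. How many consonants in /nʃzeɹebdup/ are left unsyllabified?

Under (C)(C)V, the unsyllabifiable consonants are /n/, /p/ (no codas are permitted; onsets may contain at most 2 consonants).

2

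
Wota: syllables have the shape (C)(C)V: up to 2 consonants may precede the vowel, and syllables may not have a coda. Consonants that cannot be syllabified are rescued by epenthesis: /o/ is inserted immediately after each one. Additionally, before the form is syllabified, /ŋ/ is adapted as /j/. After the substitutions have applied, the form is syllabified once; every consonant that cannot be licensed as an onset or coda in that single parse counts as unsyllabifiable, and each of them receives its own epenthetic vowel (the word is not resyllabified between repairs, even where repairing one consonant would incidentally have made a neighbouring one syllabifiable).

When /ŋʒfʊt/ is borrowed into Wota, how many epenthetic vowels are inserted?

After substitution the input is /jʒfʊt/.
The unsyllabifiable consonants are /j/, /t/; each receives one epenthetic vowel.

2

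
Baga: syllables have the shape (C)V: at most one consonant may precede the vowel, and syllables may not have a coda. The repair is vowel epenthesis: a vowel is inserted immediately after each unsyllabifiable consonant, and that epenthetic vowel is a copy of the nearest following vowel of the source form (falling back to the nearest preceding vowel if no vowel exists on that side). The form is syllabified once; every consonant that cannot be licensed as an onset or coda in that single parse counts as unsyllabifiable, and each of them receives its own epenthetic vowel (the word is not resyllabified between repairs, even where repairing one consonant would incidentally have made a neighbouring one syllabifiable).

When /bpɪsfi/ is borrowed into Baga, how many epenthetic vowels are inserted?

2

The unsyllabifiable consonants are /b/, /s/; each receives one epenthetic vowel.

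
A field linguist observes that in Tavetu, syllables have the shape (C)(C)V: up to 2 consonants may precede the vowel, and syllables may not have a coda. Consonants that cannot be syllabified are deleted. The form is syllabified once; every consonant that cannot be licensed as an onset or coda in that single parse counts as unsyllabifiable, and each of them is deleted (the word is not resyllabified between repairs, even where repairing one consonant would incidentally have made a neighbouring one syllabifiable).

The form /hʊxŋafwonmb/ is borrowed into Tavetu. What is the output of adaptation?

hʊxŋafwo

Syllabifying with onset maximization leaves /n/, /m/, /b/ stranded (no codas are permitted; onsets may contain at most 2 consonants).
Deleting the stranded consonants removes /n/, /m/, /b/.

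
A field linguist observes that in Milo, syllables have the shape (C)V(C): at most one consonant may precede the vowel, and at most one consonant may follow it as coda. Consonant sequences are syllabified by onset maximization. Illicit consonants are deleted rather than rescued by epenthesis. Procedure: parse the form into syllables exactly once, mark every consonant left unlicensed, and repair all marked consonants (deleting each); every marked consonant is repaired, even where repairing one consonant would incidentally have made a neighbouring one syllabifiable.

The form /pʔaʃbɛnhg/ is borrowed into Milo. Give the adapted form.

The consonants /p/, /h/, /g/ cannot be parsed into a legal (C)V(C) syllable (at most one coda consonant is licensed; onsets are limited to one consonant).
Deleting the stranded consonants removes /p/, /h/, /g/.

ʔaʃbɛn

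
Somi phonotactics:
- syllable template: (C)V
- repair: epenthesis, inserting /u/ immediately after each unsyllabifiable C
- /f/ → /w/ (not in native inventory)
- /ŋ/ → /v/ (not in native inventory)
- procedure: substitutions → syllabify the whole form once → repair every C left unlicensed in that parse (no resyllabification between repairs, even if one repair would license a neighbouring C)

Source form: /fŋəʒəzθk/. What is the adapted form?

Substitution: /f/ → /w/, /ŋ/ → /v/, giving /wvəʒəzθk/.
The consonants /w/, /z/, /θ/, /k/ cannot be parsed into a legal (C)V syllable (no codas are permitted; onsets are limited to one consonant).
Each unlicensed consonant becomes the onset of a new syllable: /w/ → /wu/, /z/ → /zu/, /θ/ → /θu/, /k/ → /ku/.

wuvəʒəzuθuku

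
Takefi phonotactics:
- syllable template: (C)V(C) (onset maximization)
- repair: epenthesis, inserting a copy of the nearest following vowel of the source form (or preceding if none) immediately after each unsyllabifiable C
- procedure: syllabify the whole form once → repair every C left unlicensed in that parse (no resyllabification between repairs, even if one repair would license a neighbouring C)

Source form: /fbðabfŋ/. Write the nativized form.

fabaðabfaŋa

Under (C)V(C), the unsyllabifiable consonants are /f/, /b/, /f/, /ŋ/ (at most one coda consonant is licensed; onsets are limited to one consonant).
Inserting the epenthetic vowel yields /f/ → /fa/, /b/ → /ba/, /f/ → /fa/, /ŋ/ → /ŋa/.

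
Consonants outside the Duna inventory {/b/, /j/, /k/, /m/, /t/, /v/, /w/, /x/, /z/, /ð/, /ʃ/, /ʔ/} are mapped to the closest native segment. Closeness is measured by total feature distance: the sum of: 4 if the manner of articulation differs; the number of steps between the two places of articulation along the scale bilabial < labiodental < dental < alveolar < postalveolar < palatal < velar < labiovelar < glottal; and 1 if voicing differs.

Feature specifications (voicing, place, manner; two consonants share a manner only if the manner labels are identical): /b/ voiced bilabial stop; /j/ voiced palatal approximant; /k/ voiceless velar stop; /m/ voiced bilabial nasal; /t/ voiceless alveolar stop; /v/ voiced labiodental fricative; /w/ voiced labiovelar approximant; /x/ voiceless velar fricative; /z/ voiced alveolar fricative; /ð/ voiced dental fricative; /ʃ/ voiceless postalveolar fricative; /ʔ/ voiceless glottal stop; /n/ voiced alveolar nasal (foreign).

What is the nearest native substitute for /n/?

/m/ is closest: same manner (nasal), place distance 3 (alveolar→bilabial), same voicing; total 3. Next closest is /z/ at distance 4.

m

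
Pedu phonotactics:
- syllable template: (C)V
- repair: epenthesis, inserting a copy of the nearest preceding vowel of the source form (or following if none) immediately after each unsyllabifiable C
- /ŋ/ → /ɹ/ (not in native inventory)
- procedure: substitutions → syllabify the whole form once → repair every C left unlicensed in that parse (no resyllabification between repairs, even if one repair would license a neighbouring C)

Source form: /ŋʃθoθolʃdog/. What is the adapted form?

Substitution: /ŋ/ → /ɹ/, giving /ɹʃθoθolʃdog/.
The consonants /ɹ/, /ʃ/, /l/, /ʃ/, /g/ cannot be parsed into a legal (C)V syllable (no codas are permitted; onsets are limited to one consonant).
Inserting the epenthetic vowel yields /ɹ/ → /ɹo/, /ʃ/ → /ʃo/, /l/ → /lo/, /ʃ/ → /ʃo/, /g/ → /go/.

ɹoʃoθoθoloʃodogo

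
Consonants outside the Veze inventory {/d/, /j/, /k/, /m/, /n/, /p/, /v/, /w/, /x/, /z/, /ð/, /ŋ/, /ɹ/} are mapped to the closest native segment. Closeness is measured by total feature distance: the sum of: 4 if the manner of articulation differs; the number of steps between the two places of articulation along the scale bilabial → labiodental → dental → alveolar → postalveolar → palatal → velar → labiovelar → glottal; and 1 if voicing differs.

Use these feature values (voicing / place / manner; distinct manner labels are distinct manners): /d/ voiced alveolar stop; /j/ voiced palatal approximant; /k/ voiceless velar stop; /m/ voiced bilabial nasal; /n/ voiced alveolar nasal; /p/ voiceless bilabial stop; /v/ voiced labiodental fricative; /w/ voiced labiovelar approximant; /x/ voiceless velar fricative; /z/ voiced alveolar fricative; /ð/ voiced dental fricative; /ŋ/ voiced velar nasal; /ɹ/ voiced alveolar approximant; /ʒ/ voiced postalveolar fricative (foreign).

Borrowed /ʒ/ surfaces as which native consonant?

/z/ is closest: same manner (fricative), place distance 1 (postalveolar→alveolar), same voicing; total 1. Next closest is /ð/ at distance 2.

z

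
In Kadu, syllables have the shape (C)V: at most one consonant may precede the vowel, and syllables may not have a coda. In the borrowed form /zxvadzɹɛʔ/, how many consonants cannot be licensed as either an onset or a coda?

Under (C)V, the unsyllabifiable consonants are /z/, /x/, /d/, /z/, /ʔ/ (no codas are permitted; onsets are limited to one consonant).

5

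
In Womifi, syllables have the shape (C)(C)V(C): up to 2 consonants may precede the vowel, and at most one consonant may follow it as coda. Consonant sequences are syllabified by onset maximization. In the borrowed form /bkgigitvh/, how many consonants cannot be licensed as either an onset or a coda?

3

Under (C)(C)V(C), the unsyllabifiable consonants are /b/, /v/, /h/ (at most one coda consonant is licensed; onsets may contain at most 2 consonants).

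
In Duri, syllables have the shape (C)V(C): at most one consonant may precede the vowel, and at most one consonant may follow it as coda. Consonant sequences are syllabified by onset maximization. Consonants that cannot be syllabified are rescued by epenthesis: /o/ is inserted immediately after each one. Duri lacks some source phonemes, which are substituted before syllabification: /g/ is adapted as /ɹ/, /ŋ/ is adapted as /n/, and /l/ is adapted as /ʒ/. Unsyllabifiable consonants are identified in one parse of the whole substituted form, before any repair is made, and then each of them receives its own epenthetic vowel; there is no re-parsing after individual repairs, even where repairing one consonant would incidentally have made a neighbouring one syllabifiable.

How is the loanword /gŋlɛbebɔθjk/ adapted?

Substitution: /g/ → /ɹ/, /ŋ/ → /n/, /l/ → /ʒ/, giving /ɹnʒɛbebɔθjk/.
The consonants /ɹ/, /n/, /j/, /k/ cannot be parsed into a legal (C)V(C) syllable (at most one coda consonant is licensed; onsets are limited to one consonant).
Epenthesis after each stranded consonant: /ɹ/ → /ɹo/, /n/ → /no/, /j/ → /jo/, /k/ → /ko/.

ɹonoʒɛbebɔθjoko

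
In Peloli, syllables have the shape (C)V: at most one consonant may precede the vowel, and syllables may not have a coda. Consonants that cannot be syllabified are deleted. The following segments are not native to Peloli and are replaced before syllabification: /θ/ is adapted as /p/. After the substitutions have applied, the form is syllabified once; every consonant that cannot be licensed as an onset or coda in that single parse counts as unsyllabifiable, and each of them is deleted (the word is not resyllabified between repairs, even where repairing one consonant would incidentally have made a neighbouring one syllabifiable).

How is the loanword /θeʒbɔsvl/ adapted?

pebɔ

Substitution: /θ/ → /p/, giving /peʒbɔsvl/.
The consonants /ʒ/, /s/, /v/, /l/ cannot be parsed into a legal (C)V syllable (no codas are permitted; onsets are limited to one consonant).
Each unlicensed consonant is deleted: /ʒ/, /s/, /v/, /l/.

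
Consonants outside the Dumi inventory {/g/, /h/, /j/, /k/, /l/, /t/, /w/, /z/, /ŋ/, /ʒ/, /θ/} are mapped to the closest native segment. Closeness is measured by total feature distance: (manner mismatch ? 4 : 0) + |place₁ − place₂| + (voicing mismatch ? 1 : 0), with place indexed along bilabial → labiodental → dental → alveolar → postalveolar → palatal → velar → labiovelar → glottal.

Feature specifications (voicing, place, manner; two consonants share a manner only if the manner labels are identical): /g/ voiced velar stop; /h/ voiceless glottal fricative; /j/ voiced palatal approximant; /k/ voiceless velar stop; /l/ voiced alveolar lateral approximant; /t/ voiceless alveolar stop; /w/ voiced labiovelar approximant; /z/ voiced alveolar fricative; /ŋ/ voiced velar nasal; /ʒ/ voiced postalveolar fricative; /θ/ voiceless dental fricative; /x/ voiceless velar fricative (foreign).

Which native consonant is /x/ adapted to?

h

/h/ is closest: same manner (fricative), place distance 2 (velar→glottal), same voicing; total 2. Next closest is /ʒ/ at distance 3.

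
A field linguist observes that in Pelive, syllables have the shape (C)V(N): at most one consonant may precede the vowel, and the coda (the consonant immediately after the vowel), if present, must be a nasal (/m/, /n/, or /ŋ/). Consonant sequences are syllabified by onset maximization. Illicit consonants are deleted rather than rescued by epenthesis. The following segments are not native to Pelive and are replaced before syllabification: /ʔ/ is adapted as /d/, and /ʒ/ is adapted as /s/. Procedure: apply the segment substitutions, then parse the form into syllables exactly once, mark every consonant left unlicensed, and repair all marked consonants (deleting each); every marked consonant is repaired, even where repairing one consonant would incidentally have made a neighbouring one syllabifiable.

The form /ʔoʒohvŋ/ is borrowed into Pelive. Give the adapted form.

doso

Substitution: /ʔ/ → /d/, /ʒ/ → /s/, giving /dosohvŋ/.
Under (C)V(N), the unsyllabifiable consonants are /h/, /v/, /ŋ/ (only a nasal (/m/, /n/, or /ŋ/) is licensed in coda position; onsets are limited to one consonant).
Deletion applies to /h/, /v/, /ŋ/.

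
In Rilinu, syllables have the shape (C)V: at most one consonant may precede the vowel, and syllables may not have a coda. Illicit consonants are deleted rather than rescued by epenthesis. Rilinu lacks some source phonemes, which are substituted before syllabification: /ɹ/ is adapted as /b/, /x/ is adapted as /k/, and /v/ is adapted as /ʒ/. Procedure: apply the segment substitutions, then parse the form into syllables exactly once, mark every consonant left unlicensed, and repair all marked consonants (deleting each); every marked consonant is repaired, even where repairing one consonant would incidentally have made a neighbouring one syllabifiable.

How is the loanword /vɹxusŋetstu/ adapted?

kuŋetu

Substitution: /v/ → /ʒ/, /ɹ/ → /b/, /x/ → /k/, giving /ʒbkusŋetstu/.
Under (C)V, the unsyllabifiable consonants are /ʒ/, /b/, /s/, /t/, /s/ (no codas are permitted; onsets are limited to one consonant).
Deleting the stranded consonants removes /ʒ/, /b/, /s/, /t/, /s/.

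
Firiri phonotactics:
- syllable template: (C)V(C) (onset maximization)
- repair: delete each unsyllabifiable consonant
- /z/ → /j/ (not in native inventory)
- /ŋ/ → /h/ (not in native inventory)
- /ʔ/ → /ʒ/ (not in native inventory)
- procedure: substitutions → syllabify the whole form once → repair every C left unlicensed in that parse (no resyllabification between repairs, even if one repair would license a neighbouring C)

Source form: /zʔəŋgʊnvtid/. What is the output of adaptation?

ʒəhgʊntid

Substitution: /z/ → /j/, /ʔ/ → /ʒ/, /ŋ/ → /h/, giving /jʒəhgʊnvtid/.
Syllabifying with onset maximization leaves /j/, /v/ stranded (at most one coda consonant is licensed; onsets are limited to one consonant).
Deletion applies to /j/, /v/.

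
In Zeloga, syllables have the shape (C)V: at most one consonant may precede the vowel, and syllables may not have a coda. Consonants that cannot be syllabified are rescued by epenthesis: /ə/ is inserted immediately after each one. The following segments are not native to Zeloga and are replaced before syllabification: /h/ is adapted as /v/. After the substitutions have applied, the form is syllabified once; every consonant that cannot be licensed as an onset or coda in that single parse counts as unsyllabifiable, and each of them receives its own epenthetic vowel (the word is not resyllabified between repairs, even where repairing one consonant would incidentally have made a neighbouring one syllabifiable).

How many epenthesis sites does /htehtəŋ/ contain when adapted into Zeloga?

3

After substitution the input is /vtevtəŋ/.
The unsyllabifiable consonants are /v/, /v/, /ŋ/; each receives one epenthetic vowel.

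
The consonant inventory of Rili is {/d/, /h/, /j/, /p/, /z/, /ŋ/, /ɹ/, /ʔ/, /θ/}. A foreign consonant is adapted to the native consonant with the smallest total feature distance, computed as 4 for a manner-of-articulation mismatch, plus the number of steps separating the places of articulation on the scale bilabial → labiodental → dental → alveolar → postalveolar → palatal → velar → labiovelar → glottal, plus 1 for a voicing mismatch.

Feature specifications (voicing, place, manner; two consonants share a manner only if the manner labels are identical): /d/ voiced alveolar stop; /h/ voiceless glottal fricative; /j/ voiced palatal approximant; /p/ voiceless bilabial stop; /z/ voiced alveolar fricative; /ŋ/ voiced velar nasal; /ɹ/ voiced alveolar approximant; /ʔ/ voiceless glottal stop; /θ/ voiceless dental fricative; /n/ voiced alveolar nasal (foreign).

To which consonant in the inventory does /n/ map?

ŋ

/ŋ/ is closest: same manner (nasal), place distance 3 (alveolar→velar), same voicing; total 3. Next closest is /d/ at distance 4.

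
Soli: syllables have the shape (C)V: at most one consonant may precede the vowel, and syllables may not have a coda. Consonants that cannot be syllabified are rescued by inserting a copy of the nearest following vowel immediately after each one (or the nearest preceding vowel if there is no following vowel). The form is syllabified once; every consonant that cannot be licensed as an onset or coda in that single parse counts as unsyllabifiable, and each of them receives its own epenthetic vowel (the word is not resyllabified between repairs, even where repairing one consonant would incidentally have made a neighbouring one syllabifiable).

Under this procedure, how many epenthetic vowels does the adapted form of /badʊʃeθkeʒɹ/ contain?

3

The unsyllabifiable consonants are /θ/, /ʒ/, /ɹ/; each receives one epenthetic vowel.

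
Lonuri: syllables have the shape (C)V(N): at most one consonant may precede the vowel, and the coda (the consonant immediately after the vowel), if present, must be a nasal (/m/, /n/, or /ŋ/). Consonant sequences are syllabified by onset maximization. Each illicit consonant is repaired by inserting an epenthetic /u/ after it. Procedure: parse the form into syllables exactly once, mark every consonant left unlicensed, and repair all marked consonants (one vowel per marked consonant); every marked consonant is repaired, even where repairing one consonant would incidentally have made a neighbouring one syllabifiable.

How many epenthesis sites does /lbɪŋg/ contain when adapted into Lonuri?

The unsyllabifiable consonants are /l/, /g/; each receives one epenthetic vowel.

2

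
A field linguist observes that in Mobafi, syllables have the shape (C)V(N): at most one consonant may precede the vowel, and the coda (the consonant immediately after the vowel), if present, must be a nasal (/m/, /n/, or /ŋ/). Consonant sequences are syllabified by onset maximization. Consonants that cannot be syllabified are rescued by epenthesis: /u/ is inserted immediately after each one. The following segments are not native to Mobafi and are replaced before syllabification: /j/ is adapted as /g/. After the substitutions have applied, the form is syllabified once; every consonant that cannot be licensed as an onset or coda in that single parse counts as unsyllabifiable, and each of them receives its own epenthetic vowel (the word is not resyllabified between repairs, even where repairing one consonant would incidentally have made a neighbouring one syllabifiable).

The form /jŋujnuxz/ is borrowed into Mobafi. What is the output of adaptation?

guŋugunuxuzu

Substitution: /j/ → /g/, giving /gŋugnuxz/.
Syllabifying with onset maximization leaves /g/, /g/, /x/, /z/ stranded (only a nasal (/m/, /n/, or /ŋ/) is licensed in coda position; onsets are limited to one consonant).
Each unlicensed consonant becomes the onset of a new syllable: /g/ → /gu/, /g/ → /gu/, /x/ → /xu/, /z/ → /zu/.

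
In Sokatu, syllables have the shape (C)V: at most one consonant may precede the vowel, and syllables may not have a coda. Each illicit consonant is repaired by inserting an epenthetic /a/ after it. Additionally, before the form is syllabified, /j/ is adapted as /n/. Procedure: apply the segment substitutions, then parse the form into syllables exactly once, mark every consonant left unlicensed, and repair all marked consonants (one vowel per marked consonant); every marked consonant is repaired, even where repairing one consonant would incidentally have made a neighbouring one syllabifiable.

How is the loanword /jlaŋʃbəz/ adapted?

Substitution: /j/ → /n/, giving /nlaŋʃbəz/.
The consonants /n/, /ŋ/, /ʃ/, /z/ cannot be parsed into a legal (C)V syllable (no codas are permitted; onsets are limited to one consonant).
Inserting the epenthetic vowel yields /n/ → /na/, /ŋ/ → /ŋa/, /ʃ/ → /ʃa/, /z/ → /za/.

nalaŋaʃabəza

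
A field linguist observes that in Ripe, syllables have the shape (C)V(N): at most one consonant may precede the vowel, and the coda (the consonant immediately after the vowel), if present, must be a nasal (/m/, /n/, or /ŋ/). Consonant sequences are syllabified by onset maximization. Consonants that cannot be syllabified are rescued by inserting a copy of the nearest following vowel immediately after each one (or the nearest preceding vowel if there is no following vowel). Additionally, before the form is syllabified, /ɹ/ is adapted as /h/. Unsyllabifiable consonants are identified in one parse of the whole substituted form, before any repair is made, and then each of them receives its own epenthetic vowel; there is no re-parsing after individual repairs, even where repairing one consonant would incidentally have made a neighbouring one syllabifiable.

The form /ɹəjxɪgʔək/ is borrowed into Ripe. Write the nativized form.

həjɪxɪgəʔəkə

Substitution: /ɹ/ → /h/, giving /həjxɪgʔək/.
Syllabifying with onset maximization leaves /j/, /g/, /k/ stranded (only a nasal (/m/, /n/, or /ŋ/) is licensed in coda position; onsets are limited to one consonant).
Inserting the epenthetic vowel yields /j/ → /jɪ/, /g/ → /gə/, /k/ → /kə/.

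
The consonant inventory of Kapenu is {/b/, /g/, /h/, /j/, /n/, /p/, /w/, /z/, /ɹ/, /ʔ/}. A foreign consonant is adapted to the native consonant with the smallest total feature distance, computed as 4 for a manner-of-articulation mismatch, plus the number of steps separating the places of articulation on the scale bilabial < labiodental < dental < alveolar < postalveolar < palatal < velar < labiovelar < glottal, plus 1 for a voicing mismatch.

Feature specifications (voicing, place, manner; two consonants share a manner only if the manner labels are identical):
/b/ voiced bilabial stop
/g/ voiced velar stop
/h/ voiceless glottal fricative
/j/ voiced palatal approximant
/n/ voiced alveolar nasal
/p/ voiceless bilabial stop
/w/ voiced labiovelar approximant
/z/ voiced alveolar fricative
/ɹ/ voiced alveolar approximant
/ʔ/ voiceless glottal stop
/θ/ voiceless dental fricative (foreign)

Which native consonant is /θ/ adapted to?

/z/ is closest: same manner (fricative), place distance 1 (dental→alveolar), voicing differs (+1); total 2. Next closest is /h/ at distance 6.

z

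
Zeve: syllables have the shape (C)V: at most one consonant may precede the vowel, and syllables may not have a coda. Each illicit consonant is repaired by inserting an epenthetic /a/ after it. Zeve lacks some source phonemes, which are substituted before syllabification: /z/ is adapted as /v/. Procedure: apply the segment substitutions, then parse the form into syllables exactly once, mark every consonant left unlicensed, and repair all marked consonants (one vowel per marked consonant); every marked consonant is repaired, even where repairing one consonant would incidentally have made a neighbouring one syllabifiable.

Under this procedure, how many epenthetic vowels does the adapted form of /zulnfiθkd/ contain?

After substitution the input is /vulnfiθkd/.
The unsyllabifiable consonants are /l/, /n/, /θ/, /k/, /d/; each receives one epenthetic vowel.

5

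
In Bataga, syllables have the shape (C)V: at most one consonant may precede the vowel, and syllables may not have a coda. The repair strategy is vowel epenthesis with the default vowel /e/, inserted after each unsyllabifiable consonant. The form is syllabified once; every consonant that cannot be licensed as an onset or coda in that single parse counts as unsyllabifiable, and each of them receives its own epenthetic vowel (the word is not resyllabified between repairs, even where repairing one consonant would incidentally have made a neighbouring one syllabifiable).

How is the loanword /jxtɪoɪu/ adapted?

jexetɪoɪu

Syllabifying with onset maximization leaves /j/, /x/ stranded (no codas are permitted; onsets are limited to one consonant).
Inserting the epenthetic vowel yields /j/ → /je/, /x/ → /xe/.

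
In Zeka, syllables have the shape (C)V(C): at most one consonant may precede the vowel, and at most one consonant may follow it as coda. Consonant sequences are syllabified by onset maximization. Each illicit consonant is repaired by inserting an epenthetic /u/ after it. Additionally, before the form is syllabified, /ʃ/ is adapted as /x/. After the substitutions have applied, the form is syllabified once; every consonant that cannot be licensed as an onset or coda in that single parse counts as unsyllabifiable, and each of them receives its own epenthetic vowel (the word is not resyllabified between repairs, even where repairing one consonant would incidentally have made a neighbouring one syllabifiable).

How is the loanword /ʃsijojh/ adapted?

Substitution: /ʃ/ → /x/, giving /xsijojh/.
The consonants /x/, /h/ cannot be parsed into a legal (C)V(C) syllable (at most one coda consonant is licensed; onsets are limited to one consonant).
Inserting the epenthetic vowel yields /x/ → /xu/, /h/ → /hu/.

xusijojhu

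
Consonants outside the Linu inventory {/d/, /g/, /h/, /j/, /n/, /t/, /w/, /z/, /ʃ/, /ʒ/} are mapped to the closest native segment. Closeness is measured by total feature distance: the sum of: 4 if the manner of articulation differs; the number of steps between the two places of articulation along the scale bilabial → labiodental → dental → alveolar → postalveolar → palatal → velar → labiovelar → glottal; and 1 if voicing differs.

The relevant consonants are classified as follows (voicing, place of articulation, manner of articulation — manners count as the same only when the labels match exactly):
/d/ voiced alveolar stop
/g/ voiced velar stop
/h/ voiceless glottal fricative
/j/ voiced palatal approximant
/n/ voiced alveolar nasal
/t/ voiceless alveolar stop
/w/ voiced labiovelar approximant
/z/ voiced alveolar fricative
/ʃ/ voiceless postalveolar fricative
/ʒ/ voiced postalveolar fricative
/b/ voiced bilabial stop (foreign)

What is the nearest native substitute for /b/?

/d/ is closest: same manner (stop), place distance 3 (bilabial→alveolar), same voicing; total 3. Next closest is /t/ at distance 4.

d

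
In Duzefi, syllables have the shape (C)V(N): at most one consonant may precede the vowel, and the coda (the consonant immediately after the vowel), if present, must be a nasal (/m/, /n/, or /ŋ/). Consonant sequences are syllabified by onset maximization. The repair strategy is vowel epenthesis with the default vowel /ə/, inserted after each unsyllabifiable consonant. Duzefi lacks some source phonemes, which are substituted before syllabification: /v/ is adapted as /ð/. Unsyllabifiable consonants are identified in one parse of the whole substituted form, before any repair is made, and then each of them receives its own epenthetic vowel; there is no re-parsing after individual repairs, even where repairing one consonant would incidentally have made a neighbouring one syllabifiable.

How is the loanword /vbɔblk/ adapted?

Substitution: /v/ → /ð/, giving /ðbɔblk/.
Syllabifying with onset maximization leaves /ð/, /b/, /l/, /k/ stranded (only a nasal (/m/, /n/, or /ŋ/) is licensed in coda position; onsets are limited to one consonant).
Epenthesis after each stranded consonant: /ð/ → /ðə/, /b/ → /bə/, /l/ → /lə/, /k/ → /kə/.

ðəbɔbələkə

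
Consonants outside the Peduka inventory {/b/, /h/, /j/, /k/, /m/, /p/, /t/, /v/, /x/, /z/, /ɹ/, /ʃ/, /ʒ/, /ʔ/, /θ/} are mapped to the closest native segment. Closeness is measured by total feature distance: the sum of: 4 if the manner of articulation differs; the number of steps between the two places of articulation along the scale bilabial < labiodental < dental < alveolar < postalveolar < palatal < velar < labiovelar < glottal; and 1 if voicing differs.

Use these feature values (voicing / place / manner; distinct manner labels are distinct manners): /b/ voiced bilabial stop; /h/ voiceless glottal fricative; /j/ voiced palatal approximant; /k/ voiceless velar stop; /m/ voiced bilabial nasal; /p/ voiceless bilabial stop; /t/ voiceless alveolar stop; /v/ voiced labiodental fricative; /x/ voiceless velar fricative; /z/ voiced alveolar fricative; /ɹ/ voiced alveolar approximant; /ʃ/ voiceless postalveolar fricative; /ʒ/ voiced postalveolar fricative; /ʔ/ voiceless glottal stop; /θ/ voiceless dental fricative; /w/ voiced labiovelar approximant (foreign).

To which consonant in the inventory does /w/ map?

j

/j/ is closest: same manner (approximant), place distance 2 (labiovelar→palatal), same voicing; total 2. Next closest is /ɹ/ at distance 4.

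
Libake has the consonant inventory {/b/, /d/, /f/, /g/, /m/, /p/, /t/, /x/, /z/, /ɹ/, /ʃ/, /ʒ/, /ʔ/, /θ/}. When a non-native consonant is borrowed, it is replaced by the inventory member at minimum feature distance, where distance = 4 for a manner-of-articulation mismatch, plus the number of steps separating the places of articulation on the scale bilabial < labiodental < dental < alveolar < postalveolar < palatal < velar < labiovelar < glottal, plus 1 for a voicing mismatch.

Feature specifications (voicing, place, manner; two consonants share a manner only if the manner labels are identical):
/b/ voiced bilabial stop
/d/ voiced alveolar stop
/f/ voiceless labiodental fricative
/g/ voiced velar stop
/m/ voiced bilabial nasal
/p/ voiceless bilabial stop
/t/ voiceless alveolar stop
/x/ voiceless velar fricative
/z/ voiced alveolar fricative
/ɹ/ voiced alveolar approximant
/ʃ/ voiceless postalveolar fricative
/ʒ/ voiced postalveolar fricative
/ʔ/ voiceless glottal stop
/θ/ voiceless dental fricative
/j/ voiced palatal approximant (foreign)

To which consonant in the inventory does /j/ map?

ɹ

/ɹ/ is closest: same manner (approximant), place distance 2 (palatal→alveolar), same voicing; total 2. Next closest is /g/ at distance 5.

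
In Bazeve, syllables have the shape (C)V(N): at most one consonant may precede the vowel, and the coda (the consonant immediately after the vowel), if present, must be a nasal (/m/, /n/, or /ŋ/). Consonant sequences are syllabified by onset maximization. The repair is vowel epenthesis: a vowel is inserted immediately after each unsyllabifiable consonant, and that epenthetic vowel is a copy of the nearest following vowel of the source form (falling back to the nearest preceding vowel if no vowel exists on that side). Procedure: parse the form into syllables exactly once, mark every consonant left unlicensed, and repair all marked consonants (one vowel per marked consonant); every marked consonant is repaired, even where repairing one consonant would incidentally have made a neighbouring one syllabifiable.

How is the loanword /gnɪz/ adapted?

Syllabifying with onset maximization leaves /g/, /z/ stranded (only a nasal (/m/, /n/, or /ŋ/) is licensed in coda position; onsets are limited to one consonant).
Inserting the epenthetic vowel yields /g/ → /gɪ/, /z/ → /zɪ/.

gɪnɪzɪ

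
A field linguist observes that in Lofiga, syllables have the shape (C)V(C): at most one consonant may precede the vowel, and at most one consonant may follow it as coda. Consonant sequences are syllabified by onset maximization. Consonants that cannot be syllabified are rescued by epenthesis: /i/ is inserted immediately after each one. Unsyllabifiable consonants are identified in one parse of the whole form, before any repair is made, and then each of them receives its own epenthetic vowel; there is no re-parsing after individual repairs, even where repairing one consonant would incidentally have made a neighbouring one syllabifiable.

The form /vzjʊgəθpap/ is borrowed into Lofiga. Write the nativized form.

vizijʊgəθpap

The consonants /v/, /z/ cannot be parsed into a legal (C)V(C) syllable (at most one coda consonant is licensed; onsets are limited to one consonant).
Epenthesis after each stranded consonant: /v/ → /vi/, /z/ → /zi/.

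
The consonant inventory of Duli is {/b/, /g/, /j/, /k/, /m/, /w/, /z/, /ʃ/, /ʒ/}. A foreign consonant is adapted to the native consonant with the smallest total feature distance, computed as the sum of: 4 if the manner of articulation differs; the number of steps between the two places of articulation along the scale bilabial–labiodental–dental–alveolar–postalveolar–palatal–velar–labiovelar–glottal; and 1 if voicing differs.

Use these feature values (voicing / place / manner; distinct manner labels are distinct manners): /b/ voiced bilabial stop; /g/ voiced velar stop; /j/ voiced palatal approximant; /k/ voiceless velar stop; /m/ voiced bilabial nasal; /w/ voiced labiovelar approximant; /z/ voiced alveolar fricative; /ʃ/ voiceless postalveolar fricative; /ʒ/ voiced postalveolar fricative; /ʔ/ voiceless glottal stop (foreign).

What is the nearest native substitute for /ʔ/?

k

/k/ is closest: same manner (stop), place distance 2 (glottal→velar), same voicing; total 2. Next closest is /g/ at distance 3.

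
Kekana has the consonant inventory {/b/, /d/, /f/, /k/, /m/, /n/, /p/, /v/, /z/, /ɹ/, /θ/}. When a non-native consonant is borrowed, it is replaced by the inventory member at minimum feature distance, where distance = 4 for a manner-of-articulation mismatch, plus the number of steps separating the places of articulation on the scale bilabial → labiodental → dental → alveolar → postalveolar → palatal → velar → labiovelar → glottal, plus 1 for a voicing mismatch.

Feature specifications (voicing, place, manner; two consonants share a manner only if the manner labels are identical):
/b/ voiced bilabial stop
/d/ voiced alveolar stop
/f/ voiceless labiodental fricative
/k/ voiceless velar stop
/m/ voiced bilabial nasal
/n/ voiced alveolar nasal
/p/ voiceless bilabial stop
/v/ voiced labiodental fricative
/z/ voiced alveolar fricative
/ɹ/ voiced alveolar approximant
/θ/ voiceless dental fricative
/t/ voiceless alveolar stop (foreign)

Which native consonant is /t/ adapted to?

/d/ is closest: same manner (stop), place distance 0 (alveolar→alveolar), voicing differs (+1); total 1. Next closest is /k/ at distance 3.

d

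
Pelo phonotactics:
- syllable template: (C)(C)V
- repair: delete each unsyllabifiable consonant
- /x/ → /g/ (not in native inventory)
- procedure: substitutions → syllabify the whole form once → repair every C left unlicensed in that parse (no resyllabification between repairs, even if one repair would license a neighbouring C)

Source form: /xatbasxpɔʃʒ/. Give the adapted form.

gatbagpɔ

Substitution: /x/ → /g/, giving /gatbasgpɔʃʒ/.
The consonants /s/, /ʃ/, /ʒ/ cannot be parsed into a legal (C)(C)V syllable (no codas are permitted; onsets may contain at most 2 consonants).
Each unlicensed consonant is deleted: /s/, /ʃ/, /ʒ/.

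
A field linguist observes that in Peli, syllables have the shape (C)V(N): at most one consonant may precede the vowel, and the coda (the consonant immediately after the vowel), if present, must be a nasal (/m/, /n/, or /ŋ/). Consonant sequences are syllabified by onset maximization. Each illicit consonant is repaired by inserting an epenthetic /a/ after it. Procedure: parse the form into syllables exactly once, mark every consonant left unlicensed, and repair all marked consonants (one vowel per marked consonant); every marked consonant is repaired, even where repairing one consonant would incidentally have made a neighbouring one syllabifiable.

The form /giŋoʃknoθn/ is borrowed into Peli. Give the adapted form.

giŋoʃakanoθana

The consonants /ʃ/, /k/, /θ/, /n/ cannot be parsed into a legal (C)V(N) syllable (only a nasal (/m/, /n/, or /ŋ/) is licensed in coda position; onsets are limited to one consonant).
Each unlicensed consonant becomes the onset of a new syllable: /ʃ/ → /ʃa/, /k/ → /ka/, /θ/ → /θa/, /n/ → /na/.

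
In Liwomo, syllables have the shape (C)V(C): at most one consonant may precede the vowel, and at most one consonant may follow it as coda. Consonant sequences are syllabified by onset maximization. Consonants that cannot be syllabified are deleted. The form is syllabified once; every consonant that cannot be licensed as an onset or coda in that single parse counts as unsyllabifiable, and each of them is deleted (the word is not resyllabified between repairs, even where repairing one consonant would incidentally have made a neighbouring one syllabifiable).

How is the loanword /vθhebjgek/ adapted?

hebgek

The consonants /v/, /θ/, /j/ cannot be parsed into a legal (C)V(C) syllable (at most one coda consonant is licensed; onsets are limited to one consonant).
Each unlicensed consonant is deleted: /v/, /θ/, /j/.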